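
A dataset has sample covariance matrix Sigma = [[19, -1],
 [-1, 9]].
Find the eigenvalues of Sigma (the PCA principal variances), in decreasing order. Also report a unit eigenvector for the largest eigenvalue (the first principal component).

Step 1 — characteristic polynomial of 2×2 Sigma:
  det(Sigma - λI) = λ² - trace · λ + det = 0.
  trace = 19 + 9 = 28, det = 19·9 - (-1)² = 170.
Step 2 — discriminant:
  Δ = trace² - 4·det = 784 - 680 = 104.
Step 3 — eigenvalues:
  λ = (trace ± √Δ)/2 = (28 ± 10.198)/2,
  λ_1 = 19.099,  λ_2 = 8.901.

Step 4 — unit eigenvector for λ_1: solve (Sigma - λ_1 I)v = 0. First row:
  (19 - 19.099)·v_x + (-1)·v_y = 0, i.e. (-0.099)·v_x + (-1)·v_y = 0,
  so v ∝ (b, λ_1 - a) = (-1, 0.099); multiply by -1 so the first entry is positive: u = (1, -0.099).
  ||u|| = √((1)² + (-0.099)²) = √(1.0098) ≈ 1.0049,
  v_1 = u/||u|| ≈ (0.9951, -0.0985) (||v_1|| = 1).

λ_1 = 19.099,  λ_2 = 8.901;  v_1 ≈ (0.9951, -0.0985)


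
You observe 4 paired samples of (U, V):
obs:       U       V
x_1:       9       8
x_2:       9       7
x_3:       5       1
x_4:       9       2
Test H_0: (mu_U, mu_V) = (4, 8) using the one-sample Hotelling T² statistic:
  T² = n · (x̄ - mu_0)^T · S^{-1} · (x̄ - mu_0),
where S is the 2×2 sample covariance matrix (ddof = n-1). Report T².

Step 1 — sample mean vector:
  mean(U) = (9 + 9 + 5 + 9) / 4 = 32/4 = 8
  mean(V) = (8 + 7 + 1 + 2) / 4 = 18/4 = 4.5
  x̄ = (8, 4.5),  deviation x̄ - mu_0 = (8, 4.5) - (4, 8) = (4, -3.5).

Step 2 — sample covariance matrix, S[i,j] = (1/(n-1)) · Σ_k (x_{k,i} - mean_i) · (x_{k,j} - mean_j), divisor n-1 = 3:
  S[U,U] = ((1)·(1) + (1)·(1) + (-3)·(-3) + (1)·(1)) / 3 = 12/3 = 4
  S[U,V] = ((1)·(3.5) + (1)·(2.5) + (-3)·(-3.5) + (1)·(-2.5)) / 3 = 14/3 = 4.6667
  S[V,V] = ((3.5)·(3.5) + (2.5)·(2.5) + (-3.5)·(-3.5) + (-2.5)·(-2.5)) / 3 = 37/3 = 12.3333
  S = [[4, 4.6667],
 [4.6667, 12.3333]].

Step 3 — invert S. det(S) = 4·12.3333 - (4.6667)² = 27.5556.
  S^{-1} = (1/det) · [[d, -b], [-b, a]] = [[0.4476, -0.1694],
 [-0.1694, 0.1452]].

Step 4 — quadratic form (x̄ - mu_0)^T · S^{-1} · (x̄ - mu_0):
  S^{-1} · (x̄ - mu_0) = (2.3831, -1.1855),
  (x̄ - mu_0)^T · [...] = (4)·(2.3831) + (-3.5)·(-1.1855) = 13.6815.

Step 5 — scale by n: T² = 4 · 13.6815 = 54.7258.

T² ≈ 54.7258


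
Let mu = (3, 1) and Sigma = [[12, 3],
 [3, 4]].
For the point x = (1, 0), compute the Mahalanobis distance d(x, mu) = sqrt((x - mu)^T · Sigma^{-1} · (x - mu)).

Step 1 — centre the observation: (x - mu) = (-2, -1).

Step 2 — invert Sigma. det(Sigma) = 12·4 - (3)² = 39.
  Sigma^{-1} = (1/det) · [[d, -b], [-b, a]] = [[0.1026, -0.0769],
 [-0.0769, 0.3077]].

Step 3 — form the quadratic (x - mu)^T · Sigma^{-1} · (x - mu):
  Sigma^{-1} · (x - mu) = (-0.1282, -0.1538).
  (x - mu)^T · [Sigma^{-1} · (x - mu)] = (-2)·(-0.1282) + (-1)·(-0.1538) = 0.4103.

Step 4 — take square root: d = √(0.4103) ≈ 0.6405.

d(x, mu) = √(0.4103) ≈ 0.6405


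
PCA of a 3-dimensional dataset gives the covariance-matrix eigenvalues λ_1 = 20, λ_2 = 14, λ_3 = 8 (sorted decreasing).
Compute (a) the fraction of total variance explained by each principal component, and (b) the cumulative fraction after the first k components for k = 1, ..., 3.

Step 1 — total variance = trace(Sigma) = Σ λ_i = 20 + 14 + 8 = 42.

Step 2 — fraction explained by component i = λ_i / Σ λ:
  PC1: 20/42 = 0.4762
  PC2: 14/42 = 0.3333
  PC3: 8/42 = 0.1905

Step 3 — cumulative fraction after k components = (λ_1 + ... + λ_k) / Σ λ:
  k = 1: 20/42 = 0.4762
  k = 2: (20 + 14)/42 = 34/42 = 0.8095
  k = 3: (20 + 14 + 8)/42 = 42/42 = 1

Summary (fraction, with percent):

explained: PC1 0.4762 (47.62%), PC2 0.3333 (33.33%), PC3 0.1905 (19.05%);  cumulative: 0.4762, 0.8095, 1


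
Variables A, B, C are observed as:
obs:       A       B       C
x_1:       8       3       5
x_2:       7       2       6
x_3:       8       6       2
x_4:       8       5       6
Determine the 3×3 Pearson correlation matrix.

Step 1 — column means:
  mean(A) = (8 + 7 + 8 + 8) / 4 = 31/4 = 7.75
  mean(B) = (3 + 2 + 6 + 5) / 4 = 16/4 = 4
  mean(C) = (5 + 6 + 2 + 6) / 4 = 19/4 = 4.75

Step 2 — sample variances and covariances s[i,j] = (1/(n-1)) · Σ_k (x_{k,i} - mean_i) · (x_{k,j} - mean_j), with n-1 = 3:
  s[A,A] = ((0.25)·(0.25) + (-0.75)·(-0.75) + (0.25)·(0.25) + (0.25)·(0.25)) / 3 = 0.75/3 = 0.25
  s[A,B] = ((0.25)·(-1) + (-0.75)·(-2) + (0.25)·(2) + (0.25)·(1)) / 3 = 2/3 = 0.6667
  s[A,C] = ((0.25)·(0.25) + (-0.75)·(1.25) + (0.25)·(-2.75) + (0.25)·(1.25)) / 3 = -1.25/3 = -0.4167
  s[B,B] = ((-1)·(-1) + (-2)·(-2) + (2)·(2) + (1)·(1)) / 3 = 10/3 = 3.3333
  s[B,C] = ((-1)·(0.25) + (-2)·(1.25) + (2)·(-2.75) + (1)·(1.25)) / 3 = -7/3 = -2.3333
  s[C,C] = ((0.25)·(0.25) + (1.25)·(1.25) + (-2.75)·(-2.75) + (1.25)·(1.25)) / 3 = 10.75/3 = 3.5833
  Sample standard deviations s_i = √(s[i,i]):
  s(A) = √(0.25) = 0.5
  s(B) = √(3.3333) = 1.8257
  s(C) = √(3.5833) = 1.893

Step 3 — r_{ij} = s_{ij} / (s_i · s_j):
  r[A,A] = 1 (diagonal).
  r[A,B] = 0.6667 / (0.5 · 1.8257) = 0.6667 / 0.9129 = 0.7303
  r[A,C] = -0.4167 / (0.5 · 1.893) = -0.4167 / 0.9465 = -0.4402
  r[B,B] = 1 (diagonal).
  r[B,C] = -2.3333 / (1.8257 · 1.893) = -2.3333 / 3.4561 = -0.6751
  r[C,C] = 1 (diagonal).

R is symmetric with unit diagonal. Assembling:

R = [[1, 0.7303, -0.4402],
 [0.7303, 1, -0.6751],
 [-0.4402, -0.6751, 1]]


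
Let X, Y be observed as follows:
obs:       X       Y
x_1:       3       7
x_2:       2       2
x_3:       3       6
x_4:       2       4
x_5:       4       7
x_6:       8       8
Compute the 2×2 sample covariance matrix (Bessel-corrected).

Step 1 — column means:
  mean(X) = (3 + 2 + 3 + 2 + 4 + 8) / 6 = 22/6 = 3.6667
  mean(Y) = (7 + 2 + 6 + 4 + 7 + 8) / 6 = 34/6 = 5.6667

Step 2 — sample covariance S[i,j] = (1/(n-1)) · Σ_k (x_{k,i} - mean_i) · (x_{k,j} - mean_j), with n-1 = 5.
  S[X,X] = ((-0.6667)·(-0.6667) + (-1.6667)·(-1.6667) + (-0.6667)·(-0.6667) + (-1.6667)·(-1.6667) + (0.3333)·(0.3333) + (4.3333)·(4.3333)) / 5 = 25.3333/5 = 5.0667
  S[X,Y] = ((-0.6667)·(1.3333) + (-1.6667)·(-3.6667) + (-0.6667)·(0.3333) + (-1.6667)·(-1.6667) + (0.3333)·(1.3333) + (4.3333)·(2.3333)) / 5 = 18.3333/5 = 3.6667
  S[Y,Y] = ((1.3333)·(1.3333) + (-3.6667)·(-3.6667) + (0.3333)·(0.3333) + (-1.6667)·(-1.6667) + (1.3333)·(1.3333) + (2.3333)·(2.3333)) / 5 = 25.3333/5 = 5.0667

S is symmetric (S[j,i] = S[i,j]). Assembling:

S = [[5.0667, 3.6667],
 [3.6667, 5.0667]]


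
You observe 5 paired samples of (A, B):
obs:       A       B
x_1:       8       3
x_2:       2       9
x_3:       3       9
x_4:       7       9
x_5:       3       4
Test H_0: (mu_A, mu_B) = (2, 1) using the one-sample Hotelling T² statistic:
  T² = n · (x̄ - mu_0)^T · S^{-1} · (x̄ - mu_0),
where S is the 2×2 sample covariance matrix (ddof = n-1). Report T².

Step 1 — sample mean vector:
  mean(A) = (8 + 2 + 3 + 7 + 3) / 5 = 23/5 = 4.6
  mean(B) = (3 + 9 + 9 + 9 + 4) / 5 = 34/5 = 6.8
  x̄ = (4.6, 6.8),  deviation x̄ - mu_0 = (4.6, 6.8) - (2, 1) = (2.6, 5.8).

Step 2 — sample covariance matrix, S[i,j] = (1/(n-1)) · Σ_k (x_{k,i} - mean_i) · (x_{k,j} - mean_j), divisor n-1 = 4:
  S[A,A] = ((3.4)·(3.4) + (-2.6)·(-2.6) + (-1.6)·(-1.6) + (2.4)·(2.4) + (-1.6)·(-1.6)) / 4 = 29.2/4 = 7.3
  S[A,B] = ((3.4)·(-3.8) + (-2.6)·(2.2) + (-1.6)·(2.2) + (2.4)·(2.2) + (-1.6)·(-2.8)) / 4 = -12.4/4 = -3.1
  S[B,B] = ((-3.8)·(-3.8) + (2.2)·(2.2) + (2.2)·(2.2) + (2.2)·(2.2) + (-2.8)·(-2.8)) / 4 = 36.8/4 = 9.2
  S = [[7.3, -3.1],
 [-3.1, 9.2]].

Step 3 — invert S. det(S) = 7.3·9.2 - (-3.1)² = 57.55.
  S^{-1} = (1/det) · [[d, -b], [-b, a]] = [[0.1599, 0.0539],
 [0.0539, 0.1268]].

Step 4 — quadratic form (x̄ - mu_0)^T · S^{-1} · (x̄ - mu_0):
  S^{-1} · (x̄ - mu_0) = (0.7281, 0.8758),
  (x̄ - mu_0)^T · [...] = (2.6)·(0.7281) + (5.8)·(0.8758) = 6.9724.

Step 5 — scale by n: T² = 5 · 6.9724 = 34.8619.

T² ≈ 34.8619


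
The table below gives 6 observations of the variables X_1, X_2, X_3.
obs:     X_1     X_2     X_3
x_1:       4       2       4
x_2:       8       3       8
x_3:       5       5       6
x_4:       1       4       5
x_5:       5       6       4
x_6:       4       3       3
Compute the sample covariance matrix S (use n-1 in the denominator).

Step 1 — column means:
  mean(X_1) = (4 + 8 + 5 + 1 + 5 + 4) / 6 = 27/6 = 4.5
  mean(X_2) = (2 + 3 + 5 + 4 + 6 + 3) / 6 = 23/6 = 3.8333
  mean(X_3) = (4 + 8 + 6 + 5 + 4 + 3) / 6 = 30/6 = 5

Step 2 — sample covariance S[i,j] = (1/(n-1)) · Σ_k (x_{k,i} - mean_i) · (x_{k,j} - mean_j), with n-1 = 5.
  S[X_1,X_1] = ((-0.5)·(-0.5) + (3.5)·(3.5) + (0.5)·(0.5) + (-3.5)·(-3.5) + (0.5)·(0.5) + (-0.5)·(-0.5)) / 5 = 25.5/5 = 5.1
  S[X_1,X_2] = ((-0.5)·(-1.8333) + (3.5)·(-0.8333) + (0.5)·(1.1667) + (-3.5)·(0.1667) + (0.5)·(2.1667) + (-0.5)·(-0.8333)) / 5 = -0.5/5 = -0.1
  S[X_1,X_3] = ((-0.5)·(-1) + (3.5)·(3) + (0.5)·(1) + (-3.5)·(0) + (0.5)·(-1) + (-0.5)·(-2)) / 5 = 12/5 = 2.4
  S[X_2,X_2] = ((-1.8333)·(-1.8333) + (-0.8333)·(-0.8333) + (1.1667)·(1.1667) + (0.1667)·(0.1667) + (2.1667)·(2.1667) + (-0.8333)·(-0.8333)) / 5 = 10.8333/5 = 2.1667
  S[X_2,X_3] = ((-1.8333)·(-1) + (-0.8333)·(3) + (1.1667)·(1) + (0.1667)·(0) + (2.1667)·(-1) + (-0.8333)·(-2)) / 5 = 0/5 = 0
  S[X_3,X_3] = ((-1)·(-1) + (3)·(3) + (1)·(1) + (0)·(0) + (-1)·(-1) + (-2)·(-2)) / 5 = 16/5 = 3.2

S is symmetric (S[j,i] = S[i,j]). Assembling:

S = [[5.1, -0.1, 2.4],
 [-0.1, 2.1667, 0],
 [2.4, 0, 3.2]]


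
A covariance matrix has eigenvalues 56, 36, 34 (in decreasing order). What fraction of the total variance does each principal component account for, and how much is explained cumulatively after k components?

Step 1 — total variance = trace(Sigma) = Σ λ_i = 56 + 36 + 34 = 126.

Step 2 — fraction explained by component i = λ_i / Σ λ:
  PC1: 56/126 = 0.4444
  PC2: 36/126 = 0.2857
  PC3: 34/126 = 0.2698

Step 3 — cumulative fraction after k components = (λ_1 + ... + λ_k) / Σ λ:
  k = 1: 56/126 = 0.4444
  k = 2: (56 + 36)/126 = 92/126 = 0.7302
  k = 3: (56 + 36 + 34)/126 = 126/126 = 1

Summary (fraction, with percent):

explained: PC1 0.4444 (44.44%), PC2 0.2857 (28.57%), PC3 0.2698 (26.98%);  cumulative: 0.4444, 0.7302, 1


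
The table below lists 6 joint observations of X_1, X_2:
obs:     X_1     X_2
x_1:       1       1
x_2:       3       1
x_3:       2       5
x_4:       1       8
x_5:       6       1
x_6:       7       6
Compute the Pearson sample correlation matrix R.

Step 1 — column means:
  mean(X_1) = (1 + 3 + 2 + 1 + 6 + 7) / 6 = 20/6 = 3.3333
  mean(X_2) = (1 + 1 + 5 + 8 + 1 + 6) / 6 = 22/6 = 3.6667

Step 2 — sample variances and covariances s[i,j] = (1/(n-1)) · Σ_k (x_{k,i} - mean_i) · (x_{k,j} - mean_j), with n-1 = 5:
  s[X_1,X_1] = ((-2.3333)·(-2.3333) + (-0.3333)·(-0.3333) + (-1.3333)·(-1.3333) + (-2.3333)·(-2.3333) + (2.6667)·(2.6667) + (3.6667)·(3.6667)) / 5 = 33.3333/5 = 6.6667
  s[X_1,X_2] = ((-2.3333)·(-2.6667) + (-0.3333)·(-2.6667) + (-1.3333)·(1.3333) + (-2.3333)·(4.3333) + (2.6667)·(-2.6667) + (3.6667)·(2.3333)) / 5 = -3.3333/5 = -0.6667
  s[X_2,X_2] = ((-2.6667)·(-2.6667) + (-2.6667)·(-2.6667) + (1.3333)·(1.3333) + (4.3333)·(4.3333) + (-2.6667)·(-2.6667) + (2.3333)·(2.3333)) / 5 = 47.3333/5 = 9.4667
  Sample standard deviations s_i = √(s[i,i]):
  s(X_1) = √(6.6667) = 2.582
  s(X_2) = √(9.4667) = 3.0768

Step 3 — r_{ij} = s_{ij} / (s_i · s_j):
  r[X_1,X_1] = 1 (diagonal).
  r[X_1,X_2] = -0.6667 / (2.582 · 3.0768) = -0.6667 / 7.9443 = -0.0839
  r[X_2,X_2] = 1 (diagonal).

R is symmetric with unit diagonal. Assembling:

R = [[1, -0.0839],
 [-0.0839, 1]]


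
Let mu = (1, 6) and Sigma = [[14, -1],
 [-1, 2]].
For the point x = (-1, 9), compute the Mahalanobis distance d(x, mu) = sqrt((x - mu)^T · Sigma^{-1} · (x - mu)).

Step 1 — centre the observation: (x - mu) = (-2, 3).

Step 2 — invert Sigma. det(Sigma) = 14·2 - (-1)² = 27.
  Sigma^{-1} = (1/det) · [[d, -b], [-b, a]] = [[0.0741, 0.037],
 [0.037, 0.5185]].

Step 3 — form the quadratic (x - mu)^T · Sigma^{-1} · (x - mu):
  Sigma^{-1} · (x - mu) = (-0.037, 1.4815).
  (x - mu)^T · [Sigma^{-1} · (x - mu)] = (-2)·(-0.037) + (3)·(1.4815) = 4.5185.

Step 4 — take square root: d = √(4.5185) ≈ 2.1257.

d(x, mu) = √(4.5185) ≈ 2.1257


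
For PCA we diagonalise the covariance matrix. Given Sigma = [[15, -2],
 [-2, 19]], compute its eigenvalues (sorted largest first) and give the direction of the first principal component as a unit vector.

Step 1 — characteristic polynomial of 2×2 Sigma:
  det(Sigma - λI) = λ² - trace · λ + det = 0.
  trace = 15 + 19 = 34, det = 15·19 - (-2)² = 281.
Step 2 — discriminant:
  Δ = trace² - 4·det = 1156 - 1124 = 32.
Step 3 — eigenvalues:
  λ = (trace ± √Δ)/2 = (34 ± 5.6569)/2,
  λ_1 = 19.8284,  λ_2 = 14.1716.

Step 4 — unit eigenvector for λ_1: solve (Sigma - λ_1 I)v = 0. First row:
  (15 - 19.8284)·v_x + (-2)·v_y = 0, i.e. (-4.8284)·v_x + (-2)·v_y = 0,
  so v ∝ (b, λ_1 - a) = (-2, 4.8284); multiply by -1 so the first entry is positive: u = (2, -4.8284).
  ||u|| = √((2)² + (-4.8284)²) = √(27.3137) ≈ 5.2263,
  v_1 = u/||u|| ≈ (0.3827, -0.9239) (||v_1|| = 1).

λ_1 = 19.8284,  λ_2 = 14.1716;  v_1 ≈ (0.3827, -0.9239)


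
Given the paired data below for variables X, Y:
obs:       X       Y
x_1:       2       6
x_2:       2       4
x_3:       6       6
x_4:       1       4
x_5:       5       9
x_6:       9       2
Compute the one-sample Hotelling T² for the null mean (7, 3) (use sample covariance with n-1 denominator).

Step 1 — sample mean vector:
  mean(X) = (2 + 2 + 6 + 1 + 5 + 9) / 6 = 25/6 = 4.1667
  mean(Y) = (6 + 4 + 6 + 4 + 9 + 2) / 6 = 31/6 = 5.1667
  x̄ = (4.1667, 5.1667),  deviation x̄ - mu_0 = (4.1667, 5.1667) - (7, 3) = (-2.8333, 2.1667).

Step 2 — sample covariance matrix, S[i,j] = (1/(n-1)) · Σ_k (x_{k,i} - mean_i) · (x_{k,j} - mean_j), divisor n-1 = 5:
  S[X,X] = ((-2.1667)·(-2.1667) + (-2.1667)·(-2.1667) + (1.8333)·(1.8333) + (-3.1667)·(-3.1667) + (0.8333)·(0.8333) + (4.8333)·(4.8333)) / 5 = 46.8333/5 = 9.3667
  S[X,Y] = ((-2.1667)·(0.8333) + (-2.1667)·(-1.1667) + (1.8333)·(0.8333) + (-3.1667)·(-1.1667) + (0.8333)·(3.8333) + (4.8333)·(-3.1667)) / 5 = -6.1667/5 = -1.2333
  S[Y,Y] = ((0.8333)·(0.8333) + (-1.1667)·(-1.1667) + (0.8333)·(0.8333) + (-1.1667)·(-1.1667) + (3.8333)·(3.8333) + (-3.1667)·(-3.1667)) / 5 = 28.8333/5 = 5.7667
  S = [[9.3667, -1.2333],
 [-1.2333, 5.7667]].

Step 3 — invert S. det(S) = 9.3667·5.7667 - (-1.2333)² = 52.4933.
  S^{-1} = (1/det) · [[d, -b], [-b, a]] = [[0.1099, 0.0235],
 [0.0235, 0.1784]].

Step 4 — quadratic form (x̄ - mu_0)^T · S^{-1} · (x̄ - mu_0):
  S^{-1} · (x̄ - mu_0) = (-0.2604, 0.32),
  (x̄ - mu_0)^T · [...] = (-2.8333)·(-0.2604) + (2.1667)·(0.32) = 1.4311.

Step 5 — scale by n: T² = 6 · 1.4311 = 8.5865.

T² ≈ 8.5865


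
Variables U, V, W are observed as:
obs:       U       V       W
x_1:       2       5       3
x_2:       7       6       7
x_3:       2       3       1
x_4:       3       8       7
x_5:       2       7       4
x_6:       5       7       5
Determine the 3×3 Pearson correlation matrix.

Step 1 — column means:
  mean(U) = (2 + 7 + 2 + 3 + 2 + 5) / 6 = 21/6 = 3.5
  mean(V) = (5 + 6 + 3 + 8 + 7 + 7) / 6 = 36/6 = 6
  mean(W) = (3 + 7 + 1 + 7 + 4 + 5) / 6 = 27/6 = 4.5

Step 2 — sample variances and covariances s[i,j] = (1/(n-1)) · Σ_k (x_{k,i} - mean_i) · (x_{k,j} - mean_j), with n-1 = 5:
  s[U,U] = ((-1.5)·(-1.5) + (3.5)·(3.5) + (-1.5)·(-1.5) + (-0.5)·(-0.5) + (-1.5)·(-1.5) + (1.5)·(1.5)) / 5 = 21.5/5 = 4.3
  s[U,V] = ((-1.5)·(-1) + (3.5)·(0) + (-1.5)·(-3) + (-0.5)·(2) + (-1.5)·(1) + (1.5)·(1)) / 5 = 5/5 = 1
  s[U,W] = ((-1.5)·(-1.5) + (3.5)·(2.5) + (-1.5)·(-3.5) + (-0.5)·(2.5) + (-1.5)·(-0.5) + (1.5)·(0.5)) / 5 = 16.5/5 = 3.3
  s[V,V] = ((-1)·(-1) + (0)·(0) + (-3)·(-3) + (2)·(2) + (1)·(1) + (1)·(1)) / 5 = 16/5 = 3.2
  s[V,W] = ((-1)·(-1.5) + (0)·(2.5) + (-3)·(-3.5) + (2)·(2.5) + (1)·(-0.5) + (1)·(0.5)) / 5 = 17/5 = 3.4
  s[W,W] = ((-1.5)·(-1.5) + (2.5)·(2.5) + (-3.5)·(-3.5) + (2.5)·(2.5) + (-0.5)·(-0.5) + (0.5)·(0.5)) / 5 = 27.5/5 = 5.5
  Sample standard deviations s_i = √(s[i,i]):
  s(U) = √(4.3) = 2.0736
  s(V) = √(3.2) = 1.7889
  s(W) = √(5.5) = 2.3452

Step 3 — r_{ij} = s_{ij} / (s_i · s_j):
  r[U,U] = 1 (diagonal).
  r[U,V] = 1 / (2.0736 · 1.7889) = 1 / 3.7094 = 0.2696
  r[U,W] = 3.3 / (2.0736 · 2.3452) = 3.3 / 4.8631 = 0.6786
  r[V,V] = 1 (diagonal).
  r[V,W] = 3.4 / (1.7889 · 2.3452) = 3.4 / 4.1952 = 0.8104
  r[W,W] = 1 (diagonal).

R is symmetric with unit diagonal. Assembling:

R = [[1, 0.2696, 0.6786],
 [0.2696, 1, 0.8104],
 [0.6786, 0.8104, 1]]


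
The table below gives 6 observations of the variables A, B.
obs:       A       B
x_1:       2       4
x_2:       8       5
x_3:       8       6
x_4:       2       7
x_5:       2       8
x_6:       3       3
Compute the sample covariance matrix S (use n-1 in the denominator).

Step 1 — column means:
  mean(A) = (2 + 8 + 8 + 2 + 2 + 3) / 6 = 25/6 = 4.1667
  mean(B) = (4 + 5 + 6 + 7 + 8 + 3) / 6 = 33/6 = 5.5

Step 2 — sample covariance S[i,j] = (1/(n-1)) · Σ_k (x_{k,i} - mean_i) · (x_{k,j} - mean_j), with n-1 = 5.
  S[A,A] = ((-2.1667)·(-2.1667) + (3.8333)·(3.8333) + (3.8333)·(3.8333) + (-2.1667)·(-2.1667) + (-2.1667)·(-2.1667) + (-1.1667)·(-1.1667)) / 5 = 44.8333/5 = 8.9667
  S[A,B] = ((-2.1667)·(-1.5) + (3.8333)·(-0.5) + (3.8333)·(0.5) + (-2.1667)·(1.5) + (-2.1667)·(2.5) + (-1.1667)·(-2.5)) / 5 = -2.5/5 = -0.5
  S[B,B] = ((-1.5)·(-1.5) + (-0.5)·(-0.5) + (0.5)·(0.5) + (1.5)·(1.5) + (2.5)·(2.5) + (-2.5)·(-2.5)) / 5 = 17.5/5 = 3.5

S is symmetric (S[j,i] = S[i,j]). Assembling:

S = [[8.9667, -0.5],
 [-0.5, 3.5]]


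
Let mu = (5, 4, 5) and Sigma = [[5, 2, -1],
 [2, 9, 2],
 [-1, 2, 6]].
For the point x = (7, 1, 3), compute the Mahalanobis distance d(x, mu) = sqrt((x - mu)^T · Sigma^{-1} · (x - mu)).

Step 1 — centre the observation: (x - mu) = (2, -3, -2).

Step 2 — invert Sigma (cofactor / det for 3×3, or solve directly):
  Sigma^{-1} = [[0.2392, -0.067, 0.0622],
 [-0.067, 0.1388, -0.0574],
 [0.0622, -0.0574, 0.1962]].

Step 3 — form the quadratic (x - mu)^T · Sigma^{-1} · (x - mu):
  Sigma^{-1} · (x - mu) = (0.555, -0.4354, -0.0957).
  (x - mu)^T · [Sigma^{-1} · (x - mu)] = (2)·(0.555) + (-3)·(-0.4354) + (-2)·(-0.0957) = 2.6077.

Step 4 — take square root: d = √(2.6077) ≈ 1.6148.

d(x, mu) = √(2.6077) ≈ 1.6148


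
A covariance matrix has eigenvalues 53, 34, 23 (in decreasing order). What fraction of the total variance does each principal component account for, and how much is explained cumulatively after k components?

Step 1 — total variance = trace(Sigma) = Σ λ_i = 53 + 34 + 23 = 110.

Step 2 — fraction explained by component i = λ_i / Σ λ:
  PC1: 53/110 = 0.4818
  PC2: 34/110 = 0.3091
  PC3: 23/110 = 0.2091

Step 3 — cumulative fraction after k components = (λ_1 + ... + λ_k) / Σ λ:
  k = 1: 53/110 = 0.4818
  k = 2: (53 + 34)/110 = 87/110 = 0.7909
  k = 3: (53 + 34 + 23)/110 = 110/110 = 1

Summary (fraction, with percent):

explained: PC1 0.4818 (48.18%), PC2 0.3091 (30.91%), PC3 0.2091 (20.91%);  cumulative: 0.4818, 0.7909, 1


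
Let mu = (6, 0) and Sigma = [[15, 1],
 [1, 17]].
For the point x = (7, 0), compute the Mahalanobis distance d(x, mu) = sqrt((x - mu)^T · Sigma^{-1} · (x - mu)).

Step 1 — centre the observation: (x - mu) = (1, 0).

Step 2 — invert Sigma. det(Sigma) = 15·17 - (1)² = 254.
  Sigma^{-1} = (1/det) · [[d, -b], [-b, a]] = [[0.0669, -0.0039],
 [-0.0039, 0.0591]].

Step 3 — form the quadratic (x - mu)^T · Sigma^{-1} · (x - mu):
  Sigma^{-1} · (x - mu) = (0.0669, -0.0039).
  (x - mu)^T · [Sigma^{-1} · (x - mu)] = (1)·(0.0669) + (0)·(-0.0039) = 0.0669.

Step 4 — take square root: d = √(0.0669) ≈ 0.2587.

d(x, mu) = √(0.0669) ≈ 0.2587


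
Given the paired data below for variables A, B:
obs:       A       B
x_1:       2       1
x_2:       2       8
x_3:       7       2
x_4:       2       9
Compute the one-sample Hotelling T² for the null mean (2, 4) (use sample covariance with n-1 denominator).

Step 1 — sample mean vector:
  mean(A) = (2 + 2 + 7 + 2) / 4 = 13/4 = 3.25
  mean(B) = (1 + 8 + 2 + 9) / 4 = 20/4 = 5
  x̄ = (3.25, 5),  deviation x̄ - mu_0 = (3.25, 5) - (2, 4) = (1.25, 1).

Step 2 — sample covariance matrix, S[i,j] = (1/(n-1)) · Σ_k (x_{k,i} - mean_i) · (x_{k,j} - mean_j), divisor n-1 = 3:
  S[A,A] = ((-1.25)·(-1.25) + (-1.25)·(-1.25) + (3.75)·(3.75) + (-1.25)·(-1.25)) / 3 = 18.75/3 = 6.25
  S[A,B] = ((-1.25)·(-4) + (-1.25)·(3) + (3.75)·(-3) + (-1.25)·(4)) / 3 = -15/3 = -5
  S[B,B] = ((-4)·(-4) + (3)·(3) + (-3)·(-3) + (4)·(4)) / 3 = 50/3 = 16.6667
  S = [[6.25, -5],
 [-5, 16.6667]].

Step 3 — invert S. det(S) = 6.25·16.6667 - (-5)² = 79.1667.
  S^{-1} = (1/det) · [[d, -b], [-b, a]] = [[0.2105, 0.0632],
 [0.0632, 0.0789]].

Step 4 — quadratic form (x̄ - mu_0)^T · S^{-1} · (x̄ - mu_0):
  S^{-1} · (x̄ - mu_0) = (0.3263, 0.1579),
  (x̄ - mu_0)^T · [...] = (1.25)·(0.3263) + (1)·(0.1579) = 0.5658.

Step 5 — scale by n: T² = 4 · 0.5658 = 2.2632.

T² ≈ 2.2632


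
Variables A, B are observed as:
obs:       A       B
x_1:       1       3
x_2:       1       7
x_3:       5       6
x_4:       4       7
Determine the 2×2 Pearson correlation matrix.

Step 1 — column means:
  mean(A) = (1 + 1 + 5 + 4) / 4 = 11/4 = 2.75
  mean(B) = (3 + 7 + 6 + 7) / 4 = 23/4 = 5.75

Step 2 — sample variances and covariances s[i,j] = (1/(n-1)) · Σ_k (x_{k,i} - mean_i) · (x_{k,j} - mean_j), with n-1 = 3:
  s[A,A] = ((-1.75)·(-1.75) + (-1.75)·(-1.75) + (2.25)·(2.25) + (1.25)·(1.25)) / 3 = 12.75/3 = 4.25
  s[A,B] = ((-1.75)·(-2.75) + (-1.75)·(1.25) + (2.25)·(0.25) + (1.25)·(1.25)) / 3 = 4.75/3 = 1.5833
  s[B,B] = ((-2.75)·(-2.75) + (1.25)·(1.25) + (0.25)·(0.25) + (1.25)·(1.25)) / 3 = 10.75/3 = 3.5833
  Sample standard deviations s_i = √(s[i,i]):
  s(A) = √(4.25) = 2.0616
  s(B) = √(3.5833) = 1.893

Step 3 — r_{ij} = s_{ij} / (s_i · s_j):
  r[A,A] = 1 (diagonal).
  r[A,B] = 1.5833 / (2.0616 · 1.893) = 1.5833 / 3.9025 = 0.4057
  r[B,B] = 1 (diagonal).

R is symmetric with unit diagonal. Assembling:

R = [[1, 0.4057],
 [0.4057, 1]]


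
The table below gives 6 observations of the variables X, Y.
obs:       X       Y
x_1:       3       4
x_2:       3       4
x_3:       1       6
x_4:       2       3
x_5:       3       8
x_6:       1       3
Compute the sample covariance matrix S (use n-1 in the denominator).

Step 1 — column means:
  mean(X) = (3 + 3 + 1 + 2 + 3 + 1) / 6 = 13/6 = 2.1667
  mean(Y) = (4 + 4 + 6 + 3 + 8 + 3) / 6 = 28/6 = 4.6667

Step 2 — sample covariance S[i,j] = (1/(n-1)) · Σ_k (x_{k,i} - mean_i) · (x_{k,j} - mean_j), with n-1 = 5.
  S[X,X] = ((0.8333)·(0.8333) + (0.8333)·(0.8333) + (-1.1667)·(-1.1667) + (-0.1667)·(-0.1667) + (0.8333)·(0.8333) + (-1.1667)·(-1.1667)) / 5 = 4.8333/5 = 0.9667
  S[X,Y] = ((0.8333)·(-0.6667) + (0.8333)·(-0.6667) + (-1.1667)·(1.3333) + (-0.1667)·(-1.6667) + (0.8333)·(3.3333) + (-1.1667)·(-1.6667)) / 5 = 2.3333/5 = 0.4667
  S[Y,Y] = ((-0.6667)·(-0.6667) + (-0.6667)·(-0.6667) + (1.3333)·(1.3333) + (-1.6667)·(-1.6667) + (3.3333)·(3.3333) + (-1.6667)·(-1.6667)) / 5 = 19.3333/5 = 3.8667

S is symmetric (S[j,i] = S[i,j]). Assembling:

S = [[0.9667, 0.4667],
 [0.4667, 3.8667]]


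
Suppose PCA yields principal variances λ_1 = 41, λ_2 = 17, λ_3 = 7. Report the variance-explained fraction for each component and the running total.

Step 1 — total variance = trace(Sigma) = Σ λ_i = 41 + 17 + 7 = 65.

Step 2 — fraction explained by component i = λ_i / Σ λ:
  PC1: 41/65 = 0.6308
  PC2: 17/65 = 0.2615
  PC3: 7/65 = 0.1077

Step 3 — cumulative fraction after k components = (λ_1 + ... + λ_k) / Σ λ:
  k = 1: 41/65 = 0.6308
  k = 2: (41 + 17)/65 = 58/65 = 0.8923
  k = 3: (41 + 17 + 7)/65 = 65/65 = 1

Summary (fraction, with percent):

explained: PC1 0.6308 (63.08%), PC2 0.2615 (26.15%), PC3 0.1077 (10.77%);  cumulative: 0.6308, 0.8923, 1


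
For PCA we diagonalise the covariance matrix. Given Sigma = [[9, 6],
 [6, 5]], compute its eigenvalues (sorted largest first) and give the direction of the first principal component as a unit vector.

Step 1 — characteristic polynomial of 2×2 Sigma:
  det(Sigma - λI) = λ² - trace · λ + det = 0.
  trace = 9 + 5 = 14, det = 9·5 - (6)² = 9.
Step 2 — discriminant:
  Δ = trace² - 4·det = 196 - 36 = 160.
Step 3 — eigenvalues:
  λ = (trace ± √Δ)/2 = (14 ± 12.6491)/2,
  λ_1 = 13.3246,  λ_2 = 0.6754.

Step 4 — unit eigenvector for λ_1: solve (Sigma - λ_1 I)v = 0. First row:
  (9 - 13.3246)·v_x + (6)·v_y = 0, i.e. (-4.3246)·v_x + (6)·v_y = 0,
  so v ∝ (b, λ_1 - a) = (6, 4.3246) = u.
  ||u|| = √((6)² + (4.3246)²) = √(54.7018) ≈ 7.3961,
  v_1 = u/||u|| ≈ (0.8112, 0.5847) (||v_1|| = 1).

λ_1 = 13.3246,  λ_2 = 0.6754;  v_1 ≈ (0.8112, 0.5847)


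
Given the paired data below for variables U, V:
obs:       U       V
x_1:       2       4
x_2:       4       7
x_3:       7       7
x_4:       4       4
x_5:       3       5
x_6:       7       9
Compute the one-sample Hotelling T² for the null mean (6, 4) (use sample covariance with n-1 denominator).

Step 1 — sample mean vector:
  mean(U) = (2 + 4 + 7 + 4 + 3 + 7) / 6 = 27/6 = 4.5
  mean(V) = (4 + 7 + 7 + 4 + 5 + 9) / 6 = 36/6 = 6
  x̄ = (4.5, 6),  deviation x̄ - mu_0 = (4.5, 6) - (6, 4) = (-1.5, 2).

Step 2 — sample covariance matrix, S[i,j] = (1/(n-1)) · Σ_k (x_{k,i} - mean_i) · (x_{k,j} - mean_j), divisor n-1 = 5:
  S[U,U] = ((-2.5)·(-2.5) + (-0.5)·(-0.5) + (2.5)·(2.5) + (-0.5)·(-0.5) + (-1.5)·(-1.5) + (2.5)·(2.5)) / 5 = 21.5/5 = 4.3
  S[U,V] = ((-2.5)·(-2) + (-0.5)·(1) + (2.5)·(1) + (-0.5)·(-2) + (-1.5)·(-1) + (2.5)·(3)) / 5 = 17/5 = 3.4
  S[V,V] = ((-2)·(-2) + (1)·(1) + (1)·(1) + (-2)·(-2) + (-1)·(-1) + (3)·(3)) / 5 = 20/5 = 4
  S = [[4.3, 3.4],
 [3.4, 4]].

Step 3 — invert S. det(S) = 4.3·4 - (3.4)² = 5.64.
  S^{-1} = (1/det) · [[d, -b], [-b, a]] = [[0.7092, -0.6028],
 [-0.6028, 0.7624]].

Step 4 — quadratic form (x̄ - mu_0)^T · S^{-1} · (x̄ - mu_0):
  S^{-1} · (x̄ - mu_0) = (-2.2695, 2.4291),
  (x̄ - mu_0)^T · [...] = (-1.5)·(-2.2695) + (2)·(2.4291) = 8.2624.

Step 5 — scale by n: T² = 6 · 8.2624 = 49.5745.

T² ≈ 49.5745


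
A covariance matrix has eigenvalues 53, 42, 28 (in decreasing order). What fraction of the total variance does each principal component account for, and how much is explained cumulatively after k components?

Step 1 — total variance = trace(Sigma) = Σ λ_i = 53 + 42 + 28 = 123.

Step 2 — fraction explained by component i = λ_i / Σ λ:
  PC1: 53/123 = 0.4309
  PC2: 42/123 = 0.3415
  PC3: 28/123 = 0.2276

Step 3 — cumulative fraction after k components = (λ_1 + ... + λ_k) / Σ λ:
  k = 1: 53/123 = 0.4309
  k = 2: (53 + 42)/123 = 95/123 = 0.7724
  k = 3: (53 + 42 + 28)/123 = 123/123 = 1

Summary (fraction, with percent):

explained: PC1 0.4309 (43.09%), PC2 0.3415 (34.15%), PC3 0.2276 (22.76%);  cumulative: 0.4309, 0.7724, 1


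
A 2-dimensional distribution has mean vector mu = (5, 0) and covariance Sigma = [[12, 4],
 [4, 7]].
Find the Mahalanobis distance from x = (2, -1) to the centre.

Step 1 — centre the observation: (x - mu) = (-3, -1).

Step 2 — invert Sigma. det(Sigma) = 12·7 - (4)² = 68.
  Sigma^{-1} = (1/det) · [[d, -b], [-b, a]] = [[0.1029, -0.0588],
 [-0.0588, 0.1765]].

Step 3 — form the quadratic (x - mu)^T · Sigma^{-1} · (x - mu):
  Sigma^{-1} · (x - mu) = (-0.25, 0).
  (x - mu)^T · [Sigma^{-1} · (x - mu)] = (-3)·(-0.25) + (-1)·(0) = 0.75.

Step 4 — take square root: d = √(0.75) ≈ 0.866.

d(x, mu) = √(0.75) ≈ 0.866


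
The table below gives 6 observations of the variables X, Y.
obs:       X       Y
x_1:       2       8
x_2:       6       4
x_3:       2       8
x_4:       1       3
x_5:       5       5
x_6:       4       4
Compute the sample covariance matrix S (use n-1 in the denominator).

Step 1 — column means:
  mean(X) = (2 + 6 + 2 + 1 + 5 + 4) / 6 = 20/6 = 3.3333
  mean(Y) = (8 + 4 + 8 + 3 + 5 + 4) / 6 = 32/6 = 5.3333

Step 2 — sample covariance S[i,j] = (1/(n-1)) · Σ_k (x_{k,i} - mean_i) · (x_{k,j} - mean_j), with n-1 = 5.
  S[X,X] = ((-1.3333)·(-1.3333) + (2.6667)·(2.6667) + (-1.3333)·(-1.3333) + (-2.3333)·(-2.3333) + (1.6667)·(1.6667) + (0.6667)·(0.6667)) / 5 = 19.3333/5 = 3.8667
  S[X,Y] = ((-1.3333)·(2.6667) + (2.6667)·(-1.3333) + (-1.3333)·(2.6667) + (-2.3333)·(-2.3333) + (1.6667)·(-0.3333) + (0.6667)·(-1.3333)) / 5 = -6.6667/5 = -1.3333
  S[Y,Y] = ((2.6667)·(2.6667) + (-1.3333)·(-1.3333) + (2.6667)·(2.6667) + (-2.3333)·(-2.3333) + (-0.3333)·(-0.3333) + (-1.3333)·(-1.3333)) / 5 = 23.3333/5 = 4.6667

S is symmetric (S[j,i] = S[i,j]). Assembling:

S = [[3.8667, -1.3333],
 [-1.3333, 4.6667]]


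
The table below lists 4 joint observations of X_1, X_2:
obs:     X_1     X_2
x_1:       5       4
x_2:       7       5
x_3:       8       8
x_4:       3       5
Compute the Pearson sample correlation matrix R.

Step 1 — column means:
  mean(X_1) = (5 + 7 + 8 + 3) / 4 = 23/4 = 5.75
  mean(X_2) = (4 + 5 + 8 + 5) / 4 = 22/4 = 5.5

Step 2 — sample variances and covariances s[i,j] = (1/(n-1)) · Σ_k (x_{k,i} - mean_i) · (x_{k,j} - mean_j), with n-1 = 3:
  s[X_1,X_1] = ((-0.75)·(-0.75) + (1.25)·(1.25) + (2.25)·(2.25) + (-2.75)·(-2.75)) / 3 = 14.75/3 = 4.9167
  s[X_1,X_2] = ((-0.75)·(-1.5) + (1.25)·(-0.5) + (2.25)·(2.5) + (-2.75)·(-0.5)) / 3 = 7.5/3 = 2.5
  s[X_2,X_2] = ((-1.5)·(-1.5) + (-0.5)·(-0.5) + (2.5)·(2.5) + (-0.5)·(-0.5)) / 3 = 9/3 = 3
  Sample standard deviations s_i = √(s[i,i]):
  s(X_1) = √(4.9167) = 2.2174
  s(X_2) = √(3) = 1.7321

Step 3 — r_{ij} = s_{ij} / (s_i · s_j):
  r[X_1,X_1] = 1 (diagonal).
  r[X_1,X_2] = 2.5 / (2.2174 · 1.7321) = 2.5 / 3.8406 = 0.6509
  r[X_2,X_2] = 1 (diagonal).

R is symmetric with unit diagonal. Assembling:

R = [[1, 0.6509],
 [0.6509, 1]]


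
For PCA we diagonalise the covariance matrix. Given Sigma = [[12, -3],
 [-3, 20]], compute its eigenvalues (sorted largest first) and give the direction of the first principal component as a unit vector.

Step 1 — characteristic polynomial of 2×2 Sigma:
  det(Sigma - λI) = λ² - trace · λ + det = 0.
  trace = 12 + 20 = 32, det = 12·20 - (-3)² = 231.
Step 2 — discriminant:
  Δ = trace² - 4·det = 1024 - 924 = 100.
Step 3 — eigenvalues:
  λ = (trace ± √Δ)/2 = (32 ± 10)/2,
  λ_1 = 21,  λ_2 = 11.

Step 4 — unit eigenvector for λ_1: solve (Sigma - λ_1 I)v = 0. First row:
  (12 - 21)·v_x + (-3)·v_y = 0, i.e. (-9)·v_x + (-3)·v_y = 0,
  so v ∝ (b, λ_1 - a) = (-3, 9); multiply by -1 so the first entry is positive: u = (3, -9).
  ||u|| = √((3)² + (-9)²) = √(90) ≈ 9.4868,
  v_1 = u/||u|| ≈ (0.3162, -0.9487) (||v_1|| = 1).

λ_1 = 21,  λ_2 = 11;  v_1 ≈ (0.3162, -0.9487)


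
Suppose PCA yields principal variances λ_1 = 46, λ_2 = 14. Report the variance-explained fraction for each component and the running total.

Step 1 — total variance = trace(Sigma) = Σ λ_i = 46 + 14 = 60.

Step 2 — fraction explained by component i = λ_i / Σ λ:
  PC1: 46/60 = 0.7667
  PC2: 14/60 = 0.2333

Step 3 — cumulative fraction after k components = (λ_1 + ... + λ_k) / Σ λ:
  k = 1: 46/60 = 0.7667
  k = 2: (46 + 14)/60 = 60/60 = 1

Summary (fraction, with percent):

explained: PC1 0.7667 (76.67%), PC2 0.2333 (23.33%);  cumulative: 0.7667, 1


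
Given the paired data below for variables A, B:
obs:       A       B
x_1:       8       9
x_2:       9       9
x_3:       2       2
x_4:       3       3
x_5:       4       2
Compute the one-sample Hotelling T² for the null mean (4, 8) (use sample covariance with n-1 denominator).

Step 1 — sample mean vector:
  mean(A) = (8 + 9 + 2 + 3 + 4) / 5 = 26/5 = 5.2
  mean(B) = (9 + 9 + 2 + 3 + 2) / 5 = 25/5 = 5
  x̄ = (5.2, 5),  deviation x̄ - mu_0 = (5.2, 5) - (4, 8) = (1.2, -3).

Step 2 — sample covariance matrix, S[i,j] = (1/(n-1)) · Σ_k (x_{k,i} - mean_i) · (x_{k,j} - mean_j), divisor n-1 = 4:
  S[A,A] = ((2.8)·(2.8) + (3.8)·(3.8) + (-3.2)·(-3.2) + (-2.2)·(-2.2) + (-1.2)·(-1.2)) / 4 = 38.8/4 = 9.7
  S[A,B] = ((2.8)·(4) + (3.8)·(4) + (-3.2)·(-3) + (-2.2)·(-2) + (-1.2)·(-3)) / 4 = 44/4 = 11
  S[B,B] = ((4)·(4) + (4)·(4) + (-3)·(-3) + (-2)·(-2) + (-3)·(-3)) / 4 = 54/4 = 13.5
  S = [[9.7, 11],
 [11, 13.5]].

Step 3 — invert S. det(S) = 9.7·13.5 - (11)² = 9.95.
  S^{-1} = (1/det) · [[d, -b], [-b, a]] = [[1.3568, -1.1055],
 [-1.1055, 0.9749]].

Step 4 — quadratic form (x̄ - mu_0)^T · S^{-1} · (x̄ - mu_0):
  S^{-1} · (x̄ - mu_0) = (4.9447, -4.2513),
  (x̄ - mu_0)^T · [...] = (1.2)·(4.9447) + (-3)·(-4.2513) = 18.6874.

Step 5 — scale by n: T² = 5 · 18.6874 = 93.4372.

T² ≈ 93.4372


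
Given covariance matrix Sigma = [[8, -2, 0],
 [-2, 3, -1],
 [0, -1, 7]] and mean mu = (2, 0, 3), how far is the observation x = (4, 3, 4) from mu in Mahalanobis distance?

Step 1 — centre the observation: (x - mu) = (2, 3, 1).

Step 2 — invert Sigma (cofactor / det for 3×3, or solve directly):
  Sigma^{-1} = [[0.1515, 0.1061, 0.0152],
 [0.1061, 0.4242, 0.0606],
 [0.0152, 0.0606, 0.1515]].

Step 3 — form the quadratic (x - mu)^T · Sigma^{-1} · (x - mu):
  Sigma^{-1} · (x - mu) = (0.6364, 1.5455, 0.3636).
  (x - mu)^T · [Sigma^{-1} · (x - mu)] = (2)·(0.6364) + (3)·(1.5455) + (1)·(0.3636) = 6.2727.

Step 4 — take square root: d = √(6.2727) ≈ 2.5045.

d(x, mu) = √(6.2727) ≈ 2.5045


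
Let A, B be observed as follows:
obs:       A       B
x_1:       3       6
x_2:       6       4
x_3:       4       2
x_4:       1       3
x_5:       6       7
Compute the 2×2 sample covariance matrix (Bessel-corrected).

Step 1 — column means:
  mean(A) = (3 + 6 + 4 + 1 + 6) / 5 = 20/5 = 4
  mean(B) = (6 + 4 + 2 + 3 + 7) / 5 = 22/5 = 4.4

Step 2 — sample covariance S[i,j] = (1/(n-1)) · Σ_k (x_{k,i} - mean_i) · (x_{k,j} - mean_j), with n-1 = 4.
  S[A,A] = ((-1)·(-1) + (2)·(2) + (0)·(0) + (-3)·(-3) + (2)·(2)) / 4 = 18/4 = 4.5
  S[A,B] = ((-1)·(1.6) + (2)·(-0.4) + (0)·(-2.4) + (-3)·(-1.4) + (2)·(2.6)) / 4 = 7/4 = 1.75
  S[B,B] = ((1.6)·(1.6) + (-0.4)·(-0.4) + (-2.4)·(-2.4) + (-1.4)·(-1.4) + (2.6)·(2.6)) / 4 = 17.2/4 = 4.3

S is symmetric (S[j,i] = S[i,j]). Assembling:

S = [[4.5, 1.75],
 [1.75, 4.3]]


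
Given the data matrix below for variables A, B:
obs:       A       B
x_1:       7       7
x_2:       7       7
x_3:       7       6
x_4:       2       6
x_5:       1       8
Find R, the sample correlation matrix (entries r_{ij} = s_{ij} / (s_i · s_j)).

Step 1 — column means:
  mean(A) = (7 + 7 + 7 + 2 + 1) / 5 = 24/5 = 4.8
  mean(B) = (7 + 7 + 6 + 6 + 8) / 5 = 34/5 = 6.8

Step 2 — sample variances and covariances s[i,j] = (1/(n-1)) · Σ_k (x_{k,i} - mean_i) · (x_{k,j} - mean_j), with n-1 = 4:
  s[A,A] = ((2.2)·(2.2) + (2.2)·(2.2) + (2.2)·(2.2) + (-2.8)·(-2.8) + (-3.8)·(-3.8)) / 4 = 36.8/4 = 9.2
  s[A,B] = ((2.2)·(0.2) + (2.2)·(0.2) + (2.2)·(-0.8) + (-2.8)·(-0.8) + (-3.8)·(1.2)) / 4 = -3.2/4 = -0.8
  s[B,B] = ((0.2)·(0.2) + (0.2)·(0.2) + (-0.8)·(-0.8) + (-0.8)·(-0.8) + (1.2)·(1.2)) / 4 = 2.8/4 = 0.7
  Sample standard deviations s_i = √(s[i,i]):
  s(A) = √(9.2) = 3.0332
  s(B) = √(0.7) = 0.8367

Step 3 — r_{ij} = s_{ij} / (s_i · s_j):
  r[A,A] = 1 (diagonal).
  r[A,B] = -0.8 / (3.0332 · 0.8367) = -0.8 / 2.5377 = -0.3152
  r[B,B] = 1 (diagonal).

R is symmetric with unit diagonal. Assembling:

R = [[1, -0.3152],
 [-0.3152, 1]]


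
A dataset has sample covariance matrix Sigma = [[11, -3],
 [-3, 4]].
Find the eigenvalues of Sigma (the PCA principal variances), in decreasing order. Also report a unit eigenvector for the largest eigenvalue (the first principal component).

Step 1 — characteristic polynomial of 2×2 Sigma:
  det(Sigma - λI) = λ² - trace · λ + det = 0.
  trace = 11 + 4 = 15, det = 11·4 - (-3)² = 35.
Step 2 — discriminant:
  Δ = trace² - 4·det = 225 - 140 = 85.
Step 3 — eigenvalues:
  λ = (trace ± √Δ)/2 = (15 ± 9.2195)/2,
  λ_1 = 12.1098,  λ_2 = 2.8902.

Step 4 — unit eigenvector for λ_1: solve (Sigma - λ_1 I)v = 0. First row:
  (11 - 12.1098)·v_x + (-3)·v_y = 0, i.e. (-1.1098)·v_x + (-3)·v_y = 0,
  so v ∝ (b, λ_1 - a) = (-3, 1.1098); multiply by -1 so the first entry is positive: u = (3, -1.1098).
  ||u|| = √((3)² + (-1.1098)²) = √(10.2316) ≈ 3.1987,
  v_1 = u/||u|| ≈ (0.9379, -0.3469) (||v_1|| = 1).

λ_1 = 12.1098,  λ_2 = 2.8902;  v_1 ≈ (0.9379, -0.3469)


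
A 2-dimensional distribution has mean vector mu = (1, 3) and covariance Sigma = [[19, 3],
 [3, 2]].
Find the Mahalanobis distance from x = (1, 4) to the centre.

Step 1 — centre the observation: (x - mu) = (0, 1).

Step 2 — invert Sigma. det(Sigma) = 19·2 - (3)² = 29.
  Sigma^{-1} = (1/det) · [[d, -b], [-b, a]] = [[0.069, -0.1034],
 [-0.1034, 0.6552]].

Step 3 — form the quadratic (x - mu)^T · Sigma^{-1} · (x - mu):
  Sigma^{-1} · (x - mu) = (-0.1034, 0.6552).
  (x - mu)^T · [Sigma^{-1} · (x - mu)] = (0)·(-0.1034) + (1)·(0.6552) = 0.6552.

Step 4 — take square root: d = √(0.6552) ≈ 0.8094.

d(x, mu) = √(0.6552) ≈ 0.8094


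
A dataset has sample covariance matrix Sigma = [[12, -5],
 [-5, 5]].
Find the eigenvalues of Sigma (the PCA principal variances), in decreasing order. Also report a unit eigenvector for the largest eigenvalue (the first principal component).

Step 1 — characteristic polynomial of 2×2 Sigma:
  det(Sigma - λI) = λ² - trace · λ + det = 0.
  trace = 12 + 5 = 17, det = 12·5 - (-5)² = 35.
Step 2 — discriminant:
  Δ = trace² - 4·det = 289 - 140 = 149.
Step 3 — eigenvalues:
  λ = (trace ± √Δ)/2 = (17 ± 12.2066)/2,
  λ_1 = 14.6033,  λ_2 = 2.3967.

Step 4 — unit eigenvector for λ_1: solve (Sigma - λ_1 I)v = 0. First row:
  (12 - 14.6033)·v_x + (-5)·v_y = 0, i.e. (-2.6033)·v_x + (-5)·v_y = 0,
  so v ∝ (b, λ_1 - a) = (-5, 2.6033); multiply by -1 so the first entry is positive: u = (5, -2.6033).
  ||u|| = √((5)² + (-2.6033)²) = √(31.7771) ≈ 5.6371,
  v_1 = u/||u|| ≈ (0.887, -0.4618) (||v_1|| = 1).

λ_1 = 14.6033,  λ_2 = 2.3967;  v_1 ≈ (0.887, -0.4618)


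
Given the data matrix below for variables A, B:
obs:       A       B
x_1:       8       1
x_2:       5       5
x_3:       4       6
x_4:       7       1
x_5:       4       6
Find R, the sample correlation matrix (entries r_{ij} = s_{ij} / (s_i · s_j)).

Step 1 — column means:
  mean(A) = (8 + 5 + 4 + 7 + 4) / 5 = 28/5 = 5.6
  mean(B) = (1 + 5 + 6 + 1 + 6) / 5 = 19/5 = 3.8

Step 2 — sample variances and covariances s[i,j] = (1/(n-1)) · Σ_k (x_{k,i} - mean_i) · (x_{k,j} - mean_j), with n-1 = 4:
  s[A,A] = ((2.4)·(2.4) + (-0.6)·(-0.6) + (-1.6)·(-1.6) + (1.4)·(1.4) + (-1.6)·(-1.6)) / 4 = 13.2/4 = 3.3
  s[A,B] = ((2.4)·(-2.8) + (-0.6)·(1.2) + (-1.6)·(2.2) + (1.4)·(-2.8) + (-1.6)·(2.2)) / 4 = -18.4/4 = -4.6
  s[B,B] = ((-2.8)·(-2.8) + (1.2)·(1.2) + (2.2)·(2.2) + (-2.8)·(-2.8) + (2.2)·(2.2)) / 4 = 26.8/4 = 6.7
  Sample standard deviations s_i = √(s[i,i]):
  s(A) = √(3.3) = 1.8166
  s(B) = √(6.7) = 2.5884

Step 3 — r_{ij} = s_{ij} / (s_i · s_j):
  r[A,A] = 1 (diagonal).
  r[A,B] = -4.6 / (1.8166 · 2.5884) = -4.6 / 4.7021 = -0.9783
  r[B,B] = 1 (diagonal).

R is symmetric with unit diagonal. Assembling:

R = [[1, -0.9783],
 [-0.9783, 1]]


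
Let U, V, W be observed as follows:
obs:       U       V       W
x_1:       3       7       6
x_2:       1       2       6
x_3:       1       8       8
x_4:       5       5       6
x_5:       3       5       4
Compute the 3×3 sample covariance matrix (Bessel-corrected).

Step 1 — column means:
  mean(U) = (3 + 1 + 1 + 5 + 3) / 5 = 13/5 = 2.6
  mean(V) = (7 + 2 + 8 + 5 + 5) / 5 = 27/5 = 5.4
  mean(W) = (6 + 6 + 8 + 6 + 4) / 5 = 30/5 = 6

Step 2 — sample covariance S[i,j] = (1/(n-1)) · Σ_k (x_{k,i} - mean_i) · (x_{k,j} - mean_j), with n-1 = 4.
  S[U,U] = ((0.4)·(0.4) + (-1.6)·(-1.6) + (-1.6)·(-1.6) + (2.4)·(2.4) + (0.4)·(0.4)) / 4 = 11.2/4 = 2.8
  S[U,V] = ((0.4)·(1.6) + (-1.6)·(-3.4) + (-1.6)·(2.6) + (2.4)·(-0.4) + (0.4)·(-0.4)) / 4 = 0.8/4 = 0.2
  S[U,W] = ((0.4)·(0) + (-1.6)·(0) + (-1.6)·(2) + (2.4)·(0) + (0.4)·(-2)) / 4 = -4/4 = -1
  S[V,V] = ((1.6)·(1.6) + (-3.4)·(-3.4) + (2.6)·(2.6) + (-0.4)·(-0.4) + (-0.4)·(-0.4)) / 4 = 21.2/4 = 5.3
  S[V,W] = ((1.6)·(0) + (-3.4)·(0) + (2.6)·(2) + (-0.4)·(0) + (-0.4)·(-2)) / 4 = 6/4 = 1.5
  S[W,W] = ((0)·(0) + (0)·(0) + (2)·(2) + (0)·(0) + (-2)·(-2)) / 4 = 8/4 = 2

S is symmetric (S[j,i] = S[i,j]). Assembling:

S = [[2.8, 0.2, -1],
 [0.2, 5.3, 1.5],
 [-1, 1.5, 2]]
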